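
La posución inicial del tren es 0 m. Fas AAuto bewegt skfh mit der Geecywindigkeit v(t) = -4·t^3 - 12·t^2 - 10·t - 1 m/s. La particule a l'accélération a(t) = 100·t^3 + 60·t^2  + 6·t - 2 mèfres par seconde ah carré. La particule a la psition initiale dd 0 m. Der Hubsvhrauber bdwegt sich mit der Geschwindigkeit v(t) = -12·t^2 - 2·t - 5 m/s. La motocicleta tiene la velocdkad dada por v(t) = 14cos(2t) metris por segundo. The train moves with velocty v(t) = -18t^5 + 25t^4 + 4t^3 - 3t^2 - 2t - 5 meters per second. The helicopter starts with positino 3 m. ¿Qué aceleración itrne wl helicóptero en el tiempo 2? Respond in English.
To solve this, we need to take 1 derivative of our velocity equation v(t) = -12·t^2 - 2·t - 5. The derivative of velocity gives acceleration: a(t) = -24·t - 2. From the given acceleration equation a(t) = -24·t - 2, we substitute t = 2 to get a = -50.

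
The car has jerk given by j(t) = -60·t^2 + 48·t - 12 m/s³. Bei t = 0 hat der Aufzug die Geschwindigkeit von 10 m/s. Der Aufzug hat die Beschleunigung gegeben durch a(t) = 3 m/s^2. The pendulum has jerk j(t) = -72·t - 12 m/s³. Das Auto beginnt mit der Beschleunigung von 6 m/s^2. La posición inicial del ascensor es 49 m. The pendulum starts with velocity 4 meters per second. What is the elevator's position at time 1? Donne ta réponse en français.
Nous devons trouver l'intégrale de notre équation de l'accélération a(t) = 3 2 fois. En prenant ∫a(t)dt et en appliquant v(0) = 10, nous trouvons v(t) = 3·t + 10. En intégrant la vitesse et en utilisant la condition initiale x(0) = 49, nous obtenons x(t) = 3·t^2/2 + 10·t + 49. En utilisant x(t) = 3·t^2/2 + 10·t + 49 et en substituant t = 1, nous trouvons x = 121/2.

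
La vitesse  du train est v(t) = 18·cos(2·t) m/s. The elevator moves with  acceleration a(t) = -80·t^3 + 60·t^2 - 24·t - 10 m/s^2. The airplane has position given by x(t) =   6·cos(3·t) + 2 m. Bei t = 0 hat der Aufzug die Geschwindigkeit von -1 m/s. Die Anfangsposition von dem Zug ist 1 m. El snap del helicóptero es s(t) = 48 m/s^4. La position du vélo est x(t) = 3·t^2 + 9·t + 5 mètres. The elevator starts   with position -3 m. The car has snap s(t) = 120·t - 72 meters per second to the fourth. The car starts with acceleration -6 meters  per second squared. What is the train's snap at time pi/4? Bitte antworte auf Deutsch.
Ausgehend von der Geschwindigkeit v(t) = 18·cos(2·t), nehmen wir 3 Ableitungen. Durch Ableiten von der Geschwindigkeit erhalten wir die Beschleunigung: a(t) = -36·sin(2·t). Durch Ableiten von der Beschleunigung erhalten wir den Ruck: j(t) = -72·cos(2·t). Die Ableitung von dem Ruck ergibt den Snap: s(t) = 144·sin(2·t). Mit s(t) = 144·sin(2·t) und Einsetzen von t = pi/4, finden wir s = 144.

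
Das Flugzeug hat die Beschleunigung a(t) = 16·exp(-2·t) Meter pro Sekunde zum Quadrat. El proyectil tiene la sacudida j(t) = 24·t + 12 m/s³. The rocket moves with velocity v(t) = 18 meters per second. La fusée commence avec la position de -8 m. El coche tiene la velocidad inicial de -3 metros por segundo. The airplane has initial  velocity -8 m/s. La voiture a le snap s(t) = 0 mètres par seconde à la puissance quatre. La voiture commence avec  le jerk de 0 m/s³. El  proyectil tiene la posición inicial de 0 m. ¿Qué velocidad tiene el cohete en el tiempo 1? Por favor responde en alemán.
Mit v(t) = 18 und Einsetzen von t = 1, finden wir v = 18.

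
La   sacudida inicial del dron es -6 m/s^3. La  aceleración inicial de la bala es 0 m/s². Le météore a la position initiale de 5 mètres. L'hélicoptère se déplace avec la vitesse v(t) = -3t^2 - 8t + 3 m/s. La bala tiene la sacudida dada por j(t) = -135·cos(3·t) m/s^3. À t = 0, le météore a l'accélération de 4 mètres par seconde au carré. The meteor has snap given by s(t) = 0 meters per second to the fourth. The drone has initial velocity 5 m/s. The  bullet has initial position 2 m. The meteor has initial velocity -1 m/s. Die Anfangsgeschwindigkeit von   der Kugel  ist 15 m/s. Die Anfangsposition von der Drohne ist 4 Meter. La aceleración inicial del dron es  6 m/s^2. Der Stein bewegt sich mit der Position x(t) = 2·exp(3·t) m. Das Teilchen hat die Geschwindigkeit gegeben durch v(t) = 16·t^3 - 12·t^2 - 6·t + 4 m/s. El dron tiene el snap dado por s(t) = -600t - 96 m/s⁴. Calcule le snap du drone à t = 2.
De l'équation du snap s(t) = -600·t - 96, nous substituons t = 2 pour obtenir s = -1296.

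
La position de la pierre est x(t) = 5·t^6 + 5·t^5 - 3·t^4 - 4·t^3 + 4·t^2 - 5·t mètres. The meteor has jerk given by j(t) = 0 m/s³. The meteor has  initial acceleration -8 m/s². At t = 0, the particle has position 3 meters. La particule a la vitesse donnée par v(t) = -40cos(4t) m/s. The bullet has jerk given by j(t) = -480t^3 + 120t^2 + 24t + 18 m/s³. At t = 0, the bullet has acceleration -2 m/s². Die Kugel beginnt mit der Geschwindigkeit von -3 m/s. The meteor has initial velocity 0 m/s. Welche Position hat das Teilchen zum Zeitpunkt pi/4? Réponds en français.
Nous devons intégrer notre équation de la vitesse v(t) = -40·cos(4·t) 1 fois. En prenant ∫v(t)dt et en appliquant x(0) = 3, nous trouvons x(t) = 3 - 10·sin(4·t). Nous avons la position x(t) = 3 - 10·sin(4·t). En substituant t = pi/4: x(pi/4) = 3.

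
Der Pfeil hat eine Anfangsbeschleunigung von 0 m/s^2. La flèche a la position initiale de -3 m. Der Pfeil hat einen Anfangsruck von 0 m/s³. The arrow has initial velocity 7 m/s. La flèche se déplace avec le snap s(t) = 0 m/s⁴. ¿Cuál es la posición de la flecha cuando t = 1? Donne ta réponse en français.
Pour résoudre ceci, nous devons prendre 4 intégrales de notre équation du snap s(t) = 0. L'intégrale du snap, avec j(0) = 0, donne le jerk: j(t) = 0. En prenant ∫j(t)dt et en appliquant a(0) = 0, nous trouvons a(t) = 0. La primitive de l'accélération est la vitesse. En utilisant v(0) = 7, nous obtenons v(t) = 7. En intégrant la vitesse et en utilisant la condition initiale x(0) = -3, nous obtenons x(t) = 7·t - 3. En utilisant x(t) = 7·t - 3 et en substituant t = 1, nous trouvons x = 4.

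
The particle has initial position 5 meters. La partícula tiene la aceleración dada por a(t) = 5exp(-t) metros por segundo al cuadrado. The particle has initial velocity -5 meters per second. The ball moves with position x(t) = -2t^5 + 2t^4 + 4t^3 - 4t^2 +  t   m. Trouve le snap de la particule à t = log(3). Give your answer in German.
Ausgehend von der Beschleunigung a(t) = 5·exp(-t), nehmen wir 2 Ableitungen. Durch Ableiten von der Beschleunigung erhalten wir den Ruck: j(t) = -5·exp(-t). Mit d/dt von j(t) finden wir s(t) = 5·exp(-t). Wir haben den Snap s(t) = 5·exp(-t). Durch Einsetzen von t = log(3): s(log(3)) = 5/3.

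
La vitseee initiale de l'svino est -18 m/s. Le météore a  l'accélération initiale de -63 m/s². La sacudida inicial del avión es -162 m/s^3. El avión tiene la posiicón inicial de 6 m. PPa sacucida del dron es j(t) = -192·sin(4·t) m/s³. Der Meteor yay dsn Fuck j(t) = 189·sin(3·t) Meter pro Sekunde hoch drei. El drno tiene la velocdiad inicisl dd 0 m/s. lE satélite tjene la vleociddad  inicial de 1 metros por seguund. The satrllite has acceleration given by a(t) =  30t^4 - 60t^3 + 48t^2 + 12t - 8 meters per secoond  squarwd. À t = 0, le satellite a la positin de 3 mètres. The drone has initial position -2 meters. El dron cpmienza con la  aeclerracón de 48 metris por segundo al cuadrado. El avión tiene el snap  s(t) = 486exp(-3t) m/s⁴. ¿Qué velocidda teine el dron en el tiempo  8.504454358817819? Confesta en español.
Partiendo de la sacudida j(t) = -192·sin(4·t), tomamos 2 integrales. Integrando la sacudida y usando la condición inicial a(0) = 48, obtenemos a(t) = 48·cos(4·t). Tomando ∫a(t)dt y aplicando v(0) = 0, encontramos v(t) = 12·sin(4·t). Tenemos la velocidad v(t) = 12·sin(4·t). Sustituyendo t = 8.504454358817819: v(8.504454358817819) = 6.16656192951403.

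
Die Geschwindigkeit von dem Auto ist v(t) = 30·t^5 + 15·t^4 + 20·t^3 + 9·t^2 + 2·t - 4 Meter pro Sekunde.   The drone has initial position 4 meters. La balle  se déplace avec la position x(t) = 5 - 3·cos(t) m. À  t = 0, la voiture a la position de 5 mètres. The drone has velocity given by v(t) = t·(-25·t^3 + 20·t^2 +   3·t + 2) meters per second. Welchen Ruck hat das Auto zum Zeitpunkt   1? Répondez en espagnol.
Debemos derivar nuestra ecuación de la velocidad v(t) = 30·t^5 + 15·t^4 + 20·t^3 + 9·t^2 + 2·t - 4 2 veces. Derivando la velocidad, obtenemos la aceleración: a(t) = 150·t^4 + 60·t^3 + 60·t^2 + 18·t + 2. Derivando la aceleración, obtenemos la sacudida: j(t) = 600·t^3 + 180·t^2 + 120·t + 18. De la ecuación de la sacudida j(t) = 600·t^3 + 180·t^2 + 120·t + 18, sustituimos t = 1 para obtener j = 918.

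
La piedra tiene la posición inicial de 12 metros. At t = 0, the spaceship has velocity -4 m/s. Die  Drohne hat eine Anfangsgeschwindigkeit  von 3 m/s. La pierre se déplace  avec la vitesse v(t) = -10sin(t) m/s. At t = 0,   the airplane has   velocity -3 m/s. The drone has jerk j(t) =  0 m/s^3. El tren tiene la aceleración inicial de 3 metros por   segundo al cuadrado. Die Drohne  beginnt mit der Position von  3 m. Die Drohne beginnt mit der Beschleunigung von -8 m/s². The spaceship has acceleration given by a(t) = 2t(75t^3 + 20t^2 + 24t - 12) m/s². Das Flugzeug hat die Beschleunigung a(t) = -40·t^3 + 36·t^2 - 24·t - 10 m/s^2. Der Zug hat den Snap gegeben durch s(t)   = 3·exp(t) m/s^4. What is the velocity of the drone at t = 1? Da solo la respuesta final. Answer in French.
v(1) = -5.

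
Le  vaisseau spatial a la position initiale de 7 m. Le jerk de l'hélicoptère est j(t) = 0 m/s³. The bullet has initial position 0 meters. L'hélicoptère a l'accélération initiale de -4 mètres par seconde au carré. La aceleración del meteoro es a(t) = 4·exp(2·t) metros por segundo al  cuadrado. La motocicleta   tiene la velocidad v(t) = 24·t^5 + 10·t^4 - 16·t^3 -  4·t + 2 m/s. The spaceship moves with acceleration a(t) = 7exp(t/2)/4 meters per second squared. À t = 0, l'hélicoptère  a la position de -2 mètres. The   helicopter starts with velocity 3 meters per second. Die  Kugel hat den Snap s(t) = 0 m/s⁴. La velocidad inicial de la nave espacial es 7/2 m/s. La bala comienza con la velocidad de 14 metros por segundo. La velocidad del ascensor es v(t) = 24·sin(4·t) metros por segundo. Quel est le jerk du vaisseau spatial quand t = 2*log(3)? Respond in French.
En partant de l'accélération a(t) = 7·exp(t/2)/4, nous prenons 1 dérivée. En prenant d/dt de a(t), nous trouvons j(t) = 7·exp(t/2)/8. En utilisant j(t) = 7·exp(t/2)/8 et en substituant t = 2*log(3), nous trouvons j = 21/8.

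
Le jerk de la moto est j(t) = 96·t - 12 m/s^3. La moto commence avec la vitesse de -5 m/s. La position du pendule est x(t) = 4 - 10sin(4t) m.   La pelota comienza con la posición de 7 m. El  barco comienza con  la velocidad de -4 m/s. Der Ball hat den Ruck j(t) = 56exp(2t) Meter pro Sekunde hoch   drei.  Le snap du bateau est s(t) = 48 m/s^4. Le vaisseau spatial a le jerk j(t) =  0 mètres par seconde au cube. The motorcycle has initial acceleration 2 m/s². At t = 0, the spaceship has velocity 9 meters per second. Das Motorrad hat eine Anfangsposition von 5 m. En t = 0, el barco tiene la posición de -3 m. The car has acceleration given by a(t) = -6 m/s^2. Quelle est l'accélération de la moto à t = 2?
Nous devons trouver l'intégrale de notre équation du jerk j(t) = 96·t - 12 1 fois. En intégrant le jerk et en utilisant la condition initiale a(0) = 2, nous obtenons a(t) = 48·t^2 - 12·t + 2. Nous avons l'accélération a(t) = 48·t^2 - 12·t + 2. En substituant t = 2: a(2) = 170.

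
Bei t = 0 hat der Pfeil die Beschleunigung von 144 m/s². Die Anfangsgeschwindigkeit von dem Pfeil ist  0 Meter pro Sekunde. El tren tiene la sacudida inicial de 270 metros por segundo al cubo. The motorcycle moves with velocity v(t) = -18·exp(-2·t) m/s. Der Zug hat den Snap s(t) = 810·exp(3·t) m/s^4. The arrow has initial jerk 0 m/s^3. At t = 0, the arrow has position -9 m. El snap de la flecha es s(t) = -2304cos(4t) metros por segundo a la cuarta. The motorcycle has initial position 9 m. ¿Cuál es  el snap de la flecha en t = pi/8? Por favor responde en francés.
En utilisant s(t) = -2304·cos(4·t) et en substituant t = pi/8, nous trouvons s = 0.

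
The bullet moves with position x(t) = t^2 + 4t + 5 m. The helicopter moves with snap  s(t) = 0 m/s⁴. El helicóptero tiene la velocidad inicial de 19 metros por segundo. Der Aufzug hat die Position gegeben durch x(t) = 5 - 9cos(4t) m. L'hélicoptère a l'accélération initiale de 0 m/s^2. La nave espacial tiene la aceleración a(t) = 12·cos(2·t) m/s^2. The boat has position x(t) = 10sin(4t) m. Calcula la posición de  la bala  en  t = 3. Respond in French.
Nous avons la position x(t) = t^2 + 4·t + 5. En substituant t = 3: x(3) = 26.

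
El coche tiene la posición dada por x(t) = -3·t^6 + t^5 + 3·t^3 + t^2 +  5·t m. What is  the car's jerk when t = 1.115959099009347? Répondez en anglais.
To solve this, we need to take 3 derivatives of our position equation x(t) = -3·t^6 + t^5 + 3·t^3 + t^2 + 5·t. Taking d/dt of x(t), we find v(t) = -18·t^5 + 5·t^4 + 9·t^2 + 2·t + 5. Taking d/dt of v(t), we find a(t) = -90·t^4 + 20·t^3 + 18·t + 2. The derivative of acceleration gives jerk: j(t) = -360·t^3 + 60·t^2 + 18. Using j(t) = -360·t^3 + 60·t^2 + 18 and substituting t = 1.115959099009347, we find j = -407.597506321620.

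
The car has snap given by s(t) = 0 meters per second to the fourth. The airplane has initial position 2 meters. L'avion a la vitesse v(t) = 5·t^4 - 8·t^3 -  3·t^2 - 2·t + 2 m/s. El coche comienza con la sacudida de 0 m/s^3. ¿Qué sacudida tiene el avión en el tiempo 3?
Partiendo de la velocidad v(t) = 5·t^4 - 8·t^3 - 3·t^2 - 2·t + 2, tomamos 2 derivadas. La derivada de la velocidad da la aceleración: a(t) = 20·t^3 - 24·t^2 - 6·t - 2. Derivando la aceleración, obtenemos la sacudida: j(t) = 60·t^2 - 48·t - 6. Tenemos la sacudida j(t) = 60·t^2 - 48·t - 6. Sustituyendo t = 3: j(3) = 390.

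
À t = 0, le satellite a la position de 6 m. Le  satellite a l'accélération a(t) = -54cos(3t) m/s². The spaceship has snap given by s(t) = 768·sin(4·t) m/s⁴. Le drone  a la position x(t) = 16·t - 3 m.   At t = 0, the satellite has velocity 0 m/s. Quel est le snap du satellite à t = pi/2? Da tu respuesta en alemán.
Ausgehend von der Beschleunigung a(t) = -54·cos(3·t), nehmen wir 2 Ableitungen. Die Ableitung von der Beschleunigung ergibt den Ruck: j(t) = 162·sin(3·t). Durch Ableiten von dem Ruck erhalten wir den Snap: s(t) = 486·cos(3·t). Aus der Gleichung für den Snap s(t) = 486·cos(3·t), setzen wir t = pi/2 ein und erhalten s = 0.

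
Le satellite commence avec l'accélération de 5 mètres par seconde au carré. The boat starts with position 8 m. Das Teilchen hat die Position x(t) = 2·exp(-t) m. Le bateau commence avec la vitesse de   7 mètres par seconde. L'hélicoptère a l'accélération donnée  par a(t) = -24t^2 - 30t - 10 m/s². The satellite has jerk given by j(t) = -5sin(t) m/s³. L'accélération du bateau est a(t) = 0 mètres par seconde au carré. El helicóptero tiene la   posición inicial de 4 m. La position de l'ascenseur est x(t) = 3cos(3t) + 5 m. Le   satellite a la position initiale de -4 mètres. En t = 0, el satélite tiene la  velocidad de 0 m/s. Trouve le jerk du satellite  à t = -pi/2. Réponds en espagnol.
Tenemos la sacudida j(t) = -5·sin(t). Sustituyendo t = -pi/2: j(-pi/2) = 5.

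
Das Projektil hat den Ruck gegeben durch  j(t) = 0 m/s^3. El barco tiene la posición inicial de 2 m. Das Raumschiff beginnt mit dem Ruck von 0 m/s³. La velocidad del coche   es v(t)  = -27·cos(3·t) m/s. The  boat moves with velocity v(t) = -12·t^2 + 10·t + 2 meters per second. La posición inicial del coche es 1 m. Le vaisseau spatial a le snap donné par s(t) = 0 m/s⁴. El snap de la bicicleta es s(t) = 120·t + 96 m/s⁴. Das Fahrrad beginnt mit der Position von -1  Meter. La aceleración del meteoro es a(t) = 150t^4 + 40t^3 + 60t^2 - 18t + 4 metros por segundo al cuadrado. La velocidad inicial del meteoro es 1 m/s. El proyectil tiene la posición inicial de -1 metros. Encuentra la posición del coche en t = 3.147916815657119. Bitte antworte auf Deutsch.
Um dies zu lösen, müssen wir 1 Stammfunktion unserer Gleichung für die Geschwindigkeit v(t) = -27·cos(3·t) finden. Die Stammfunktion von der Geschwindigkeit ist die Position. Mit x(0) = 1 erhalten wir x(t) = 1 - 9·sin(3·t). Mit x(t) = 1 - 9·sin(3·t) und Einsetzen von t = 3.147916815657119, finden wir x = 1.17074213213364.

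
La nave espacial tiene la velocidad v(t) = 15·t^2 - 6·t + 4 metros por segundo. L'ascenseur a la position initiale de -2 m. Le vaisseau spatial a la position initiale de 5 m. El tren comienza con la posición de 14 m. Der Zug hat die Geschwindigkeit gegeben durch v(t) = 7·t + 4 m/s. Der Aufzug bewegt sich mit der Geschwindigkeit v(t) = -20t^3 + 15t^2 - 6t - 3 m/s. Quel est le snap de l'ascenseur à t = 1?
Nous devons dériver notre équation de la vitesse v(t) = -20·t^3 + 15·t^2 - 6·t - 3 3 fois. En prenant d/dt de v(t), nous trouvons a(t) = -60·t^2 + 30·t - 6. En prenant d/dt de a(t), nous trouvons j(t) = 30 - 120·t. La dérivée du jerk donne le snap: s(t) = -120. De l'équation du snap s(t) = -120, nous substituons t = 1 pour obtenir s = -120.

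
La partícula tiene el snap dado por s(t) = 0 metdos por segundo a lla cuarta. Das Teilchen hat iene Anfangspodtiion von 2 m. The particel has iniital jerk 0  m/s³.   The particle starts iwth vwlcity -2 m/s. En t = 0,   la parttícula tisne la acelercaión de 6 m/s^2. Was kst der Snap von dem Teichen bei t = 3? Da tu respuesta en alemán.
Wir haben den Snap s(t) = 0. Durch Einsetzen von t = 3: s(3) = 0.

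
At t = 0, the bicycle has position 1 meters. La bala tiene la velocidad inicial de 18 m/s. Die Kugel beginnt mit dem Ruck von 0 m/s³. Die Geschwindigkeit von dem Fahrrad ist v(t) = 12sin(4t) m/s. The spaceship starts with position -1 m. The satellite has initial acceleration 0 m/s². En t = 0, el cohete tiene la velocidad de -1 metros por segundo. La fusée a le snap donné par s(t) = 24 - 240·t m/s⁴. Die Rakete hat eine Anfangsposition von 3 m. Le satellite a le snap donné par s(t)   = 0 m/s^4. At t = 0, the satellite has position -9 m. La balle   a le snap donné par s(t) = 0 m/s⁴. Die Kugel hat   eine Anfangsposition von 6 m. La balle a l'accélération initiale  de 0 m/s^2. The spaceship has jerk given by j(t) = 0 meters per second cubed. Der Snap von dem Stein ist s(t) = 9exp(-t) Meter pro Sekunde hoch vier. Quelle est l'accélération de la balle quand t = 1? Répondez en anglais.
To find the answer, we compute 2 antiderivatives of s(t) = 0. Finding the antiderivative of s(t) and using j(0) = 0: j(t) = 0. Finding the integral of j(t) and using a(0) = 0: a(t) = 0. From the given acceleration equation a(t) = 0, we substitute t = 1 to get a = 0.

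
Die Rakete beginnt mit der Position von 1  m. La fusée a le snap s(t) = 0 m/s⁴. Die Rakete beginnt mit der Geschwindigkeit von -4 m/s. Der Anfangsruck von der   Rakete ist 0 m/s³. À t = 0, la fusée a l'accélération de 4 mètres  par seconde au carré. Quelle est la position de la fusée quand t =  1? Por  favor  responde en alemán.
Wir müssen unsere Gleichung für den Snap s(t) = 0 4-mal integrieren. Die Stammfunktion von dem Snap ist der Ruck. Mit j(0) = 0 erhalten wir j(t) = 0. Durch Integration von dem Ruck und Verwendung der Anfangsbedingung a(0) = 4, erhalten wir a(t) = 4. Durch Integration von der Beschleunigung und Verwendung der Anfangsbedingung v(0) = -4, erhalten wir v(t) = 4·t - 4. Mit ∫v(t)dt und Anwendung von x(0) = 1, finden wir x(t) = 2·t^2 - 4·t + 1. Mit x(t) = 2·t^2 - 4·t + 1 und Einsetzen von t = 1, finden wir x = -1.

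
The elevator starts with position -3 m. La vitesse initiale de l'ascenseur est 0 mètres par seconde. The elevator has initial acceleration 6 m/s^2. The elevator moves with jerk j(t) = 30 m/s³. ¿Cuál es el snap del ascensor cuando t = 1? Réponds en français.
Pour résoudre ceci, nous devons prendre 1 dérivée de notre équation du jerk j(t) = 30. En prenant d/dt de j(t), nous trouvons s(t) = 0. De l'équation du snap s(t) = 0, nous substituons t = 1 pour obtenir s = 0.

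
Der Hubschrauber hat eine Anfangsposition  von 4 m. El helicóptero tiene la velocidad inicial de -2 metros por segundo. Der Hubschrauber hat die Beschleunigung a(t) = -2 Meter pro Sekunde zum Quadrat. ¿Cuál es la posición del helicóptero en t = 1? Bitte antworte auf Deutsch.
Wir müssen unsere Gleichung für die Beschleunigung a(t) = -2 2-mal integrieren. Durch Integration von der Beschleunigung und Verwendung der Anfangsbedingung v(0) = -2, erhalten wir v(t) = -2·t - 2. Durch Integration von der Geschwindigkeit und Verwendung der Anfangsbedingung x(0) = 4, erhalten wir x(t) = -t^2 - 2·t + 4. Mit x(t) = -t^2 - 2·t + 4 und Einsetzen von t = 1, finden wir x = 1.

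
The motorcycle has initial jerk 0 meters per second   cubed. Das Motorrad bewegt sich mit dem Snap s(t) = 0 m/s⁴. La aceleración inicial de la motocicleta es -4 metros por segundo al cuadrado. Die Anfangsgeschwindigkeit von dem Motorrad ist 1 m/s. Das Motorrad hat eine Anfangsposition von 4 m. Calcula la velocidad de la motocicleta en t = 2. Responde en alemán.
Wir müssen die Stammfunktion unserer Gleichung für den Snap s(t) = 0 3-mal finden. Das Integral von dem Snap ist der Ruck. Mit j(0) = 0 erhalten wir j(t) = 0. Durch Integration von dem Ruck und Verwendung der Anfangsbedingung a(0) = -4, erhalten wir a(t) = -4. Das Integral von der Beschleunigung ist die Geschwindigkeit. Mit v(0) = 1 erhalten wir v(t) = 1 - 4·t. Aus der Gleichung für die Geschwindigkeit v(t) = 1 - 4·t, setzen wir t = 2 ein und erhalten v = -7.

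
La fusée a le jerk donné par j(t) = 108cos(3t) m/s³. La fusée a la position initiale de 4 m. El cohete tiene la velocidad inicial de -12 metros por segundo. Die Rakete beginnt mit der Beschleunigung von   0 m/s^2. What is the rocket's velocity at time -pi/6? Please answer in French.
En partant du jerk j(t) = 108·cos(3·t), nous prenons 2 intégrales. En intégrant le jerk et en utilisant la condition initiale a(0) = 0, nous obtenons a(t) = 36·sin(3·t). L'intégrale de l'accélération, avec v(0) = -12, donne la vitesse: v(t) = -12·cos(3·t). En utilisant v(t) = -12·cos(3·t) et en substituant t = -pi/6, nous trouvons v = 0.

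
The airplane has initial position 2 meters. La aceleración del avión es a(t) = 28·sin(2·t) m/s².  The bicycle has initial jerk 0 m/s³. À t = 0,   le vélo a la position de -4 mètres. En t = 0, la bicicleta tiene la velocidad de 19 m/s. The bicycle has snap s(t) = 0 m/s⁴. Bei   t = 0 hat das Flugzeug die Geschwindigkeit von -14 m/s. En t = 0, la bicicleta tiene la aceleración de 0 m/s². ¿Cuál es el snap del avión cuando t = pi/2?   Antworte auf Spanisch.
Debemos derivar nuestra ecuación de la aceleración a(t) = 28·sin(2·t) 2 veces. Tomando d/dt de a(t), encontramos j(t) = 56·cos(2·t). Derivando la sacudida, obtenemos el snap: s(t) = -112·sin(2·t). Tenemos el snap s(t) = -112·sin(2·t). Sustituyendo t = pi/2: s(pi/2) = 0.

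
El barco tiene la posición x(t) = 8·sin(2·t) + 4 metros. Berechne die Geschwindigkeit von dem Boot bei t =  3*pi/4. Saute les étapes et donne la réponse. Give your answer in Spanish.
v(3*pi/4) = 0.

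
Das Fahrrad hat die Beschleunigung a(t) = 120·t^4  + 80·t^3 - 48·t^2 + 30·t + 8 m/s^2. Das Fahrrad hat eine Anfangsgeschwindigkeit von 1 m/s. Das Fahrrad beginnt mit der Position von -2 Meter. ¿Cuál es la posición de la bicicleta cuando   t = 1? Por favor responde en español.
Para resolver esto, necesitamos tomar 2 antiderivadas de nuestra ecuación de la aceleración a(t) = 120·t^4 + 80·t^3 - 48·t^2 + 30·t + 8. Tomando ∫a(t)dt y aplicando v(0) = 1, encontramos v(t) = 24·t^5 + 20·t^4 - 16·t^3 + 15·t^2 + 8·t + 1. La antiderivada de la velocidad es la posición. Usando x(0) = -2, obtenemos x(t) = 4·t^6 + 4·t^5 - 4·t^4 + 5·t^3 + 4·t^2 + t - 2. De la ecuación de la posición x(t) = 4·t^6 + 4·t^5 - 4·t^4 + 5·t^3 + 4·t^2 + t - 2, sustituimos t = 1 para obtener x = 12.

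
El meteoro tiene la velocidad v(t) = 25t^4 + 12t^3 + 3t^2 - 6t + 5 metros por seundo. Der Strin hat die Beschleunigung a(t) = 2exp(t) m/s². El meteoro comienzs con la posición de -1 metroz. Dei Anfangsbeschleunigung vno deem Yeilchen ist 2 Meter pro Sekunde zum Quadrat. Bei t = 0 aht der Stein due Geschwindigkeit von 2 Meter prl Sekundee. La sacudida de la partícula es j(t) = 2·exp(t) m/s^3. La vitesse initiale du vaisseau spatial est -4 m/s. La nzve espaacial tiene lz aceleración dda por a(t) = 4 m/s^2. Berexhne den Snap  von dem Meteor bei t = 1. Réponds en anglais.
We must differentiate our velocity equation v(t) = 25·t^4 + 12·t^3 + 3·t^2 - 6·t + 5 3 times. Differentiating velocity, we get acceleration: a(t) = 100·t^3 + 36·t^2 + 6·t - 6. The derivative of acceleration gives jerk: j(t) = 300·t^2 + 72·t + 6. Differentiating jerk, we get snap: s(t) = 600·t + 72. We have snap s(t) = 600·t + 72. Substituting t = 1: s(1) = 672.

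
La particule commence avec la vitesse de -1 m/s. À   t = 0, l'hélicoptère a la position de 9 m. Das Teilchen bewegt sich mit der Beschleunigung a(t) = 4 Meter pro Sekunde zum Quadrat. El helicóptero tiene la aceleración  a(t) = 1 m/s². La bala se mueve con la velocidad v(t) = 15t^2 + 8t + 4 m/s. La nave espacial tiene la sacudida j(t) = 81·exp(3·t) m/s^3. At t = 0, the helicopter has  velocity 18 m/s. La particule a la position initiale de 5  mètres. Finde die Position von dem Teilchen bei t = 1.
Um dies zu lösen, müssen wir 2 Integrale unserer Gleichung für die Beschleunigung a(t) = 4 finden. Durch Integration von der Beschleunigung und Verwendung der Anfangsbedingung v(0) = -1, erhalten wir v(t) = 4·t - 1. Die Stammfunktion von der Geschwindigkeit, mit x(0) = 5, ergibt die Position: x(t) = 2·t^2 - t + 5. Wir haben die Position x(t) = 2·t^2 - t + 5. Durch Einsetzen von t = 1: x(1) = 6.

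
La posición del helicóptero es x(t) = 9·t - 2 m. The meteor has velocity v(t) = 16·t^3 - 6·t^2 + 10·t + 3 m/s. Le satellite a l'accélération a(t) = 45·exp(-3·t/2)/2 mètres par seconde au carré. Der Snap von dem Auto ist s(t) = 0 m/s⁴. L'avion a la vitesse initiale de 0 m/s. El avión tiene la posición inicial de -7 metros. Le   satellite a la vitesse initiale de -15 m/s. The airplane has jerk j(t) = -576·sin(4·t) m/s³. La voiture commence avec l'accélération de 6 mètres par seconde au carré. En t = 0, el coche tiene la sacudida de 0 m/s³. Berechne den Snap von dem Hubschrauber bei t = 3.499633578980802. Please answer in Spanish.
Debemos derivar nuestra ecuación de la posición x(t) = 9·t - 2 4 veces. La derivada de la posición da la velocidad: v(t) = 9. La derivada de la velocidad da la aceleración: a(t) = 0. Tomando d/dt de a(t), encontramos j(t) = 0. Tomando d/dt de j(t), encontramos s(t) = 0. De la ecuación del snap s(t) = 0, sustituimos t = 3.499633578980802 para obtener s = 0.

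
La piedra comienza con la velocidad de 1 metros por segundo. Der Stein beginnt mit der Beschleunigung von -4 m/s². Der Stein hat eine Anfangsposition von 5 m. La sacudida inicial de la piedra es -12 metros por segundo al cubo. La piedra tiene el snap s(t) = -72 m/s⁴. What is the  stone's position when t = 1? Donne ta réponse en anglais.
To find the answer, we compute 4 antiderivatives of s(t) = -72. Integrating snap and using the initial condition j(0) = -12, we get j(t) = -72·t - 12. Finding the antiderivative of j(t) and using a(0) = -4: a(t) = -36·t^2 - 12·t - 4. Taking ∫a(t)dt and applying v(0) = 1, we find v(t) = -12·t^3 - 6·t^2 - 4·t + 1. Integrating velocity and using the initial condition x(0) = 5, we get x(t) = -3·t^4 - 2·t^3 - 2·t^2 + t + 5. We have position x(t) = -3·t^4 - 2·t^3 - 2·t^2 + t + 5. Substituting t = 1: x(1) = -1.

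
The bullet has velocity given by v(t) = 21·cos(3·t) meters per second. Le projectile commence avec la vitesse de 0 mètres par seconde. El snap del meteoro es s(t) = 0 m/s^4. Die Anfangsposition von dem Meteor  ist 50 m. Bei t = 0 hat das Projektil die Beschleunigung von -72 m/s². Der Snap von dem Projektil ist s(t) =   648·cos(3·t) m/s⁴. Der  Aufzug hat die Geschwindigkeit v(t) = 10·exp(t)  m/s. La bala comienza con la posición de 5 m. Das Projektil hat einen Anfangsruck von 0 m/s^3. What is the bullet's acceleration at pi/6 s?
To solve this, we need to take 1 derivative of our velocity equation v(t) = 21·cos(3·t). Taking d/dt of v(t), we find a(t) = -63·sin(3·t). We have acceleration a(t) = -63·sin(3·t). Substituting t = pi/6: a(pi/6) = -63.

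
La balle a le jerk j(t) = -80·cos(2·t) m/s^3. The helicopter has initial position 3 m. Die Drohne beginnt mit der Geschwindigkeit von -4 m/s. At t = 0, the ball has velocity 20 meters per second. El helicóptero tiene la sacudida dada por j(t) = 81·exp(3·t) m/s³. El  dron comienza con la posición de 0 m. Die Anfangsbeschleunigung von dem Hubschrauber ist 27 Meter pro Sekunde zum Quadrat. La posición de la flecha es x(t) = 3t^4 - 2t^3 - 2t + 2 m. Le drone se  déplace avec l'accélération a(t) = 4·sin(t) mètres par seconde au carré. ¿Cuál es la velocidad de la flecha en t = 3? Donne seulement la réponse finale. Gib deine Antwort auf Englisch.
The velocity at t = 3 is v = 268.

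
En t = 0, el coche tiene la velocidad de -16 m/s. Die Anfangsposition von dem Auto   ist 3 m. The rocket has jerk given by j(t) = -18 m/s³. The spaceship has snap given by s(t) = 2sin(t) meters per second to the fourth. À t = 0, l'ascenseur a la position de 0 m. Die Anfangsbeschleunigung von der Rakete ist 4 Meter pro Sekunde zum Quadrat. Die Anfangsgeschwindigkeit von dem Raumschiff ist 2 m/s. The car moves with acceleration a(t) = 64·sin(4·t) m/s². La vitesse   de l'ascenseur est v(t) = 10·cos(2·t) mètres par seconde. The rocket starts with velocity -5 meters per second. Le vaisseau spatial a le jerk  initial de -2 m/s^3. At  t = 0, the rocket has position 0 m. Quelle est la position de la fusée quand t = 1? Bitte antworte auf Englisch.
Starting from jerk j(t) = -18, we take 3 integrals. The integral of jerk is acceleration. Using a(0) = 4, we get a(t) = 4 - 18·t. Finding the integral of a(t) and using v(0) = -5: v(t) = -9·t^2 + 4·t - 5. Finding the integral of v(t) and using x(0) = 0: x(t) = -3·t^3 + 2·t^2 - 5·t. We have position x(t) = -3·t^3 + 2·t^2 - 5·t. Substituting t = 1: x(1) = -6.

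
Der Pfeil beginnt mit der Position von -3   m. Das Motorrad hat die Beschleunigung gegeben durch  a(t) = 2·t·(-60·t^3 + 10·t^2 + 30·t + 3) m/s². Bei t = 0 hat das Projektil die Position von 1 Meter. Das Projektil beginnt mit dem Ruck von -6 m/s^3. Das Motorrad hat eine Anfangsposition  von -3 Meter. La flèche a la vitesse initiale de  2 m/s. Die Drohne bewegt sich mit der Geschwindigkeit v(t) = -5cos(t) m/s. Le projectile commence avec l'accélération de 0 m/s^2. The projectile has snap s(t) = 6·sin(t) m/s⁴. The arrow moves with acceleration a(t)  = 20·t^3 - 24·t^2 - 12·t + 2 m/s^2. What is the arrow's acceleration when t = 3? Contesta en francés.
De l'équation de l'accélération a(t) = 20·t^3 - 24·t^2 - 12·t + 2, nous substituons t = 3 pour obtenir a = 290.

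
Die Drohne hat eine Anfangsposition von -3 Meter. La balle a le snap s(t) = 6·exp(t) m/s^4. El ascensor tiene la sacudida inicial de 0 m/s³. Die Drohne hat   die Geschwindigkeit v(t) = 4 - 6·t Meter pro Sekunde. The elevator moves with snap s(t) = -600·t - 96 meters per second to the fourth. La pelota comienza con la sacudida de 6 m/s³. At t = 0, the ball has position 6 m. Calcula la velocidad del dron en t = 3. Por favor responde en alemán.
Aus der Gleichung für die Geschwindigkeit v(t) = 4 - 6·t, setzen wir t = 3 ein und erhalten v = -14.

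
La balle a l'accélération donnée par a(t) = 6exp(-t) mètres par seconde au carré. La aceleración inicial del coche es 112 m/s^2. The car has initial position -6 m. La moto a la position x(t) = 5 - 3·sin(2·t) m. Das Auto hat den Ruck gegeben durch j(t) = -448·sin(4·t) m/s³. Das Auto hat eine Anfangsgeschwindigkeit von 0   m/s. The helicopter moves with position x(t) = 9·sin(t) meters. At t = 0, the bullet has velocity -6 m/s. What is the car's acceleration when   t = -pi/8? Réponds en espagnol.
Para resolver esto, necesitamos tomar 1 integral de nuestra ecuación de la sacudida j(t) = -448·sin(4·t). La antiderivada de la sacudida, con a(0) = 112, da la aceleración: a(t) = 112·cos(4·t). Usando a(t) = 112·cos(4·t) y sustituyendo t = -pi/8, encontramos a = 0.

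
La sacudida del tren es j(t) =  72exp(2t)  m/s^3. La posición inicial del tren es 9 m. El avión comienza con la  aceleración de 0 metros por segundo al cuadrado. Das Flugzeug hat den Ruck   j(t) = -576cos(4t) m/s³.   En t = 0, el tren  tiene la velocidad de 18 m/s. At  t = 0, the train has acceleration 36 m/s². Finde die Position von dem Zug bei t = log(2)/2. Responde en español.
Debemos encontrar la integral de nuestra ecuación de la sacudida j(t) = 72·exp(2·t) 3 veces. Tomando ∫j(t)dt y aplicando a(0) = 36, encontramos a(t) = 36·exp(2·t). La integral de la aceleración es la velocidad. Usando v(0) = 18, obtenemos v(t) = 18·exp(2·t). Tomando ∫v(t)dt y aplicando x(0) = 9, encontramos x(t) = 9·exp(2·t). De la ecuación de la posición x(t) = 9·exp(2·t), sustituimos t = log(2)/2 para obtener x = 18.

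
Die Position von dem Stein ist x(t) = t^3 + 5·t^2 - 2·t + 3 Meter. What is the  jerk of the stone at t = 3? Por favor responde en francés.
Pour résoudre ceci, nous devons prendre 3 dérivées de notre équation de la position x(t) = t^3 + 5·t^2 - 2·t + 3. En dérivant la position, nous obtenons la vitesse: v(t) = 3·t^2 + 10·t - 2. En prenant d/dt de v(t), nous trouvons a(t) = 6·t + 10. La dérivée de l'accélération donne le jerk: j(t) = 6. De l'équation du jerk j(t) = 6, nous substituons t = 3 pour obtenir j = 6.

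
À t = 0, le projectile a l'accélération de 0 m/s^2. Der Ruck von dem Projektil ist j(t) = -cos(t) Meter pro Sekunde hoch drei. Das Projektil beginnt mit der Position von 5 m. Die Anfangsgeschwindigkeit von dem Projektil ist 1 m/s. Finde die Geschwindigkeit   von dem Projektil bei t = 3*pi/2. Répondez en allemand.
Um dies zu lösen, müssen wir 2 Integrale unserer Gleichung für den Ruck j(t) = -cos(t) finden. Das Integral von dem Ruck, mit a(0) = 0, ergibt die Beschleunigung: a(t) = -sin(t). Mit ∫a(t)dt und Anwendung von v(0) = 1, finden wir v(t) = cos(t). Wir haben die Geschwindigkeit v(t) = cos(t). Durch Einsetzen von t = 3*pi/2: v(3*pi/2) = 0.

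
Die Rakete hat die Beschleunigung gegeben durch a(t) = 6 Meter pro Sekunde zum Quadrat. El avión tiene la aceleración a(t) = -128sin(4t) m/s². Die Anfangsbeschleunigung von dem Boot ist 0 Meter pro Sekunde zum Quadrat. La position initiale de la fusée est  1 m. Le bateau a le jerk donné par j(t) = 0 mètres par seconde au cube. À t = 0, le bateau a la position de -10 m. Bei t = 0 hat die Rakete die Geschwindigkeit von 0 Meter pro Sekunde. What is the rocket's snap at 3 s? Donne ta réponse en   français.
En partant de l'accélération a(t) = 6, nous prenons 2 dérivées. La dérivée de l'accélération donne le jerk: j(t) = 0. La dérivée du jerk donne le snap: s(t) = 0. Nous avons le snap s(t) = 0. En substituant t = 3: s(3) = 0.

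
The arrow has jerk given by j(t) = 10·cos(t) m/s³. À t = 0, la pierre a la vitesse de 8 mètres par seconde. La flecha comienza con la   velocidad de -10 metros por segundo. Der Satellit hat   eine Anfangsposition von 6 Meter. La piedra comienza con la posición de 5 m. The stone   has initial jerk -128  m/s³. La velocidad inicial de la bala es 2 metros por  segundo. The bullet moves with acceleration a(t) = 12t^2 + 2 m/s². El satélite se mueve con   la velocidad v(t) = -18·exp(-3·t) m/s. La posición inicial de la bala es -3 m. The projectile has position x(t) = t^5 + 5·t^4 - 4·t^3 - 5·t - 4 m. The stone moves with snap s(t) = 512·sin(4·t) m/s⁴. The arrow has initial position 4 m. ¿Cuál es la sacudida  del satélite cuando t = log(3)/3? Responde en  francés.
Nous devons dériver notre équation de la vitesse v(t) = -18·exp(-3·t) 2 fois. En dérivant la vitesse, nous obtenons l'accélération: a(t) = 54·exp(-3·t). La dérivée de l'accélération donne le jerk: j(t) = -162·exp(-3·t). En utilisant j(t) = -162·exp(-3·t) et en substituant t = log(3)/3, nous trouvons j = -54.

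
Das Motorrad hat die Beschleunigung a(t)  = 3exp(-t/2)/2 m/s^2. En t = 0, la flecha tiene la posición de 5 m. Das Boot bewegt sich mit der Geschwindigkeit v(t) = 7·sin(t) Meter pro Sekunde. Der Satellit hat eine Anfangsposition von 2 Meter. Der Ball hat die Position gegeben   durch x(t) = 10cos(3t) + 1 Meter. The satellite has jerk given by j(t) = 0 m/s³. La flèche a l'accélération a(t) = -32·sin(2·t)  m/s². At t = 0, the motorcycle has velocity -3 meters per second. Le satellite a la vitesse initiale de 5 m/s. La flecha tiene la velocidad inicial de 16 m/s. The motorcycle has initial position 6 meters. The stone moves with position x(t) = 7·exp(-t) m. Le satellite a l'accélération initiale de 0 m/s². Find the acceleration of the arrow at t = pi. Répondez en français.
Nous avons l'accélération a(t) = -32·sin(2·t). En substituant t = pi: a(pi) = 0.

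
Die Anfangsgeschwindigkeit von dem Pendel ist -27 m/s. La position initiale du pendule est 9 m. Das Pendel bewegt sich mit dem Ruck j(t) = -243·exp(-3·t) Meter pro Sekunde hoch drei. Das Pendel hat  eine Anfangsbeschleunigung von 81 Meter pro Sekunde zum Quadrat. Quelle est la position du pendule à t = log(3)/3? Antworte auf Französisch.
En partant du jerk j(t) = -243·exp(-3·t), nous prenons 3 intégrales. L'intégrale du jerk, avec a(0) = 81, donne l'accélération: a(t) = 81·exp(-3·t). L'intégrale de l'accélération est la vitesse. En utilisant v(0) = -27, nous obtenons v(t) = -27·exp(-3·t). La primitive de la vitesse, avec x(0) = 9, donne la position: x(t) = 9·exp(-3·t). En utilisant x(t) = 9·exp(-3·t) et en substituant t = log(3)/3, nous trouvons x = 3.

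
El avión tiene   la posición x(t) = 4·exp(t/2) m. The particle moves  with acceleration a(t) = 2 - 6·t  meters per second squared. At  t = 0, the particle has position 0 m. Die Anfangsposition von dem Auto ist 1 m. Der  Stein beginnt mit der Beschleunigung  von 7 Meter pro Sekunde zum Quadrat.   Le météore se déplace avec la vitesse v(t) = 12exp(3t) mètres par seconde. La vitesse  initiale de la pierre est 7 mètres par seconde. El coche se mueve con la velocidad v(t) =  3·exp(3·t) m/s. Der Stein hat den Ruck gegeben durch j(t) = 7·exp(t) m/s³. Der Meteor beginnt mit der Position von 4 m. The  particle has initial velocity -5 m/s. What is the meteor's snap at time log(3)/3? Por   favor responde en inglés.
To solve this, we need to take 3 derivatives of our velocity equation v(t) = 12·exp(3·t). The derivative of velocity gives acceleration: a(t) = 36·exp(3·t). Taking d/dt of a(t), we find j(t) = 108·exp(3·t). Differentiating jerk, we get snap: s(t) = 324·exp(3·t). From the given snap equation s(t) = 324·exp(3·t), we substitute t = log(3)/3 to get s = 972.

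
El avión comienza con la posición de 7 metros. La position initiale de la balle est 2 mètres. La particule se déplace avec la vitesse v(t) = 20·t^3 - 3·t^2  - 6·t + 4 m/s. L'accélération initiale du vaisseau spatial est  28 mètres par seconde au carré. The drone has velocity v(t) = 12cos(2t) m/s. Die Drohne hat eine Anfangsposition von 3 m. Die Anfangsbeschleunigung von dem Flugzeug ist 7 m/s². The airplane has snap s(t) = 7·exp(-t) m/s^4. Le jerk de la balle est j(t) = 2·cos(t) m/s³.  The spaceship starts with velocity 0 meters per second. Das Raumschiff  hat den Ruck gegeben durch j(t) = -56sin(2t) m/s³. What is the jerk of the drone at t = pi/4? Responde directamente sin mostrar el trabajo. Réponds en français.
À t = pi/4, j = 0.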